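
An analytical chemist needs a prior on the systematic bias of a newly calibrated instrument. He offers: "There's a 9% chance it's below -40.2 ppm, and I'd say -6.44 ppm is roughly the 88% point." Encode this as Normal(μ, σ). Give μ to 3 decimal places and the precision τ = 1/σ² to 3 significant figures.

For Normal(μ,σ), the p-quantile is μ + z_p·σ. Here z_{0.09} = -1.341, z_{0.88} = 1.175.
So -40.2 = μ − 1.341σ and -6.44 = μ + 1.175σ.
Subtracting: σ = (-6.44 − -40.2)/(1.175 − (-1.341)) = 13.420.
Then μ = -40.2 − (-1.341)·13.420 = -22.208.
Precision τ = 1/σ² = 1/13.42² = 0.00555.

μ = -22.208, τ = 0.00555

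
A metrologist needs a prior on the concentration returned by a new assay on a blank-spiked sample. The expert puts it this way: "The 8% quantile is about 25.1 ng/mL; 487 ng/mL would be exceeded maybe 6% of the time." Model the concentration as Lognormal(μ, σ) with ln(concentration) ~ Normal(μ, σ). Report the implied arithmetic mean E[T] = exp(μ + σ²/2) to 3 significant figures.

If T ~ Lognormal(μ,σ) then ln T ~ Normal(μ,σ), so the p-quantile of ln T is μ + z_p·σ.
ln(25.1) = 3.223 and ln(487) = 6.188; z_{0.08} = -1.405, z_{0.94} = 1.555.
σ = (6.188 − 3.223)/(1.555 − (-1.405)) = 1.002.
μ = 3.223 − (-1.405)·1.002 = 4.631.
E[T] = exp(μ + σ²/2) = exp(4.631 + 0.5019) = 169 ng/mL.

E[T] ≈ 169 ng/mL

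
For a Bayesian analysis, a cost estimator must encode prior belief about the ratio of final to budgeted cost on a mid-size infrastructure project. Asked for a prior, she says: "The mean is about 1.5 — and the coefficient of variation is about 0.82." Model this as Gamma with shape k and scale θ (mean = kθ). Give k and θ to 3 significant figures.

For Gamma(k, scale θ): mean = kθ, variance = kθ², so CV = 1/√k.
CV = 0.82, hence k = 1/CV² = 1.49.
Then θ = mean/k = 1.5/1.49 = 1.01.

k ≈ 1.49, θ ≈ 1.01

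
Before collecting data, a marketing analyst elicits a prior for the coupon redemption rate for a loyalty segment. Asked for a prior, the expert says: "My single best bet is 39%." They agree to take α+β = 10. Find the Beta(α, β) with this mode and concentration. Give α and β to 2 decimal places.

For α,β > 1 the Beta mode is (α−1)/(α+β−2). With α+β = 10, the mode is (α−1)/8.
Set (α−1)/8 = 0.39 → α = 1 + 0.39·8 = 4.12.
β = 10 − α = 5.88.

α = 4.12, β = 5.88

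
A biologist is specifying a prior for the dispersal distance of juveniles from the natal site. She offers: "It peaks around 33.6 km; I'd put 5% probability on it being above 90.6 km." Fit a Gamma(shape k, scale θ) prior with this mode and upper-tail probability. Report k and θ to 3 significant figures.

Gamma(k,θ) with k>1 has mode (k−1)θ, so θ = 33.6/(k−1).
Need P(X < 90.6) = 0.95 with θ tied to k this way. Start at k = 2, θ = 33.6: P(X<90.6) ≈ 0.751.
Too low — raise k to concentrate. Iterating converges to k ≈ 3.73.
Then θ = 33.6/(3.73−1) ≈ 12.3.

k ≈ 3.73, θ ≈ 12.3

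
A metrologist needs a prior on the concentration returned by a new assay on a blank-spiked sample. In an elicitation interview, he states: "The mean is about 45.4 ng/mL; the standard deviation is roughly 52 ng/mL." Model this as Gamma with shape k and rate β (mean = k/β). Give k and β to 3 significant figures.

k ≈ 0.762, β ≈ 0.0168

For Gamma(k, rate β): mean = k/β, variance = k/β², so CV = 1/√k.
CV = SD/mean = 52/45.4 = 1.145, hence k = 1/CV² = 0.762.
Then β = k/mean = 0.762/45.4 = 0.0168.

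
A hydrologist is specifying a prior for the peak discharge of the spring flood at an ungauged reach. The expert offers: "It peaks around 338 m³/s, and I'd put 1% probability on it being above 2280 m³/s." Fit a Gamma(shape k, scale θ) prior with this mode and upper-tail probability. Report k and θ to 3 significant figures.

Gamma(k,θ) with k>1 has mode (k−1)θ, so θ = 338/(k−1).
Need P(X < 2280) = 0.99 with θ tied to k this way. Start at k = 2, θ = 338: P(X<2280) ≈ 0.991.
Too high — lower k to spread out. Iterating converges to k ≈ 1.98.
Then θ = 338/(1.98−1) ≈ 346.

k ≈ 1.98, θ ≈ 346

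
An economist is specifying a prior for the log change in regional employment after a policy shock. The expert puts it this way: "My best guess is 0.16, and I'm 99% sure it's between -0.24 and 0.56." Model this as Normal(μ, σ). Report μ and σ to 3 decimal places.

A symmetric 99% interval runs μ ± z·σ with z = 2.576.
Half-width = 0.4, so σ = 0.4/2.576 = 0.155.
μ is the stated best guess, 0.160.

μ = 0.160, σ = 0.155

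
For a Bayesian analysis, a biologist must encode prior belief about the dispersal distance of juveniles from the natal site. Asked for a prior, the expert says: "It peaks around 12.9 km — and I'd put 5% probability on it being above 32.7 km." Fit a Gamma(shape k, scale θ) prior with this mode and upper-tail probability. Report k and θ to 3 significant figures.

Gamma(k,θ) with k>1 has mode (k−1)θ, so θ = 12.9/(k−1).
Need P(X < 32.7) = 0.95 with θ tied to k this way. Start at k = 2, θ = 12.9: P(X<32.7) ≈ 0.720.
Too low — raise k to concentrate. Iterating converges to k ≈ 4.13.
Then θ = 12.9/(4.13−1) ≈ 4.12.

k ≈ 4.13, θ ≈ 4.12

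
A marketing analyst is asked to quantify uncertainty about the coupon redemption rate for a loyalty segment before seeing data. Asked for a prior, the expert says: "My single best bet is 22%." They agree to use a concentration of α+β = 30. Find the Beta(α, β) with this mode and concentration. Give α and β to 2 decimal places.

For α,β > 1 the Beta mode is (α−1)/(α+β−2). With α+β = 30, the mode is (α−1)/28.
Set (α−1)/28 = 0.22 → α = 1 + 0.22·28 = 7.16.
β = 30 − α = 22.84.

α = 7.16, β = 22.84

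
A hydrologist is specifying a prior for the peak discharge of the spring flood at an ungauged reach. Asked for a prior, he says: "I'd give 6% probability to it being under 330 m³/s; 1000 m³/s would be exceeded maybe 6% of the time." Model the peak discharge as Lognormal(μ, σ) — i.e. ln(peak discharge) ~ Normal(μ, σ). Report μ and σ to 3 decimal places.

μ ≈ 6.353, σ ≈ 0.357

If T ~ Lognormal(μ,σ) then ln T ~ Normal(μ,σ), so the p-quantile of ln T is μ + z_p·σ.
ln(330) = 5.799 and ln(1000) = 6.908; z_{0.06} = -1.555, z_{0.94} = 1.555.
σ = (6.908 − 5.799)/(1.555 − (-1.555)) = 0.357.
μ = 5.799 − (-1.555)·0.357 = 6.353.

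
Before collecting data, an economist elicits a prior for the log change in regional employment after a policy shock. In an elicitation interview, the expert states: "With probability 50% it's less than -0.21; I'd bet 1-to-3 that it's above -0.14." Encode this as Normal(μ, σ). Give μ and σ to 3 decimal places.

The p-quantile of Normal(μ,σ) is μ + z_p·σ, with z_{0.5} = 0 and z_{0.75} = 0.6745.
Eliminate σ: μ = (z₂·x₁ − z₁·x₂)/(z₂ − z₁) = (0.6745·-0.21 − (0)·-0.14)/0.6745 = -0.210.
Then σ = (x₂ − x₁)/(z₂ − z₁) = (-0.14 − -0.21)/0.6745 = 0.104.

μ = -0.210, σ = 0.104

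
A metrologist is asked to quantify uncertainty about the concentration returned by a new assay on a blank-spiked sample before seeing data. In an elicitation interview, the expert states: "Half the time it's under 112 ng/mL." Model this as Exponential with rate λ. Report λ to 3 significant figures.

λ ≈ 0.00619

Exponential median = ln 2 / λ, so λ = ln 2 / 112.0 = 0.00619.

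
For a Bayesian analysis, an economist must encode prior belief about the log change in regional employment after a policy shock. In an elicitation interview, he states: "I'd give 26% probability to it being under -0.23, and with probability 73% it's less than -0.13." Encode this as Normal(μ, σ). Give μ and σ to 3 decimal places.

For Normal(μ,σ), the p-quantile is μ + z_p·σ. Here z_{0.26} = -0.6433, z_{0.73} = 0.6128.
So -0.23 = μ − 0.6433σ and -0.13 = μ + 0.6128σ.
Subtracting: σ = (-0.13 − -0.23)/(0.6128 − (-0.6433)) = 0.080.
Then μ = -0.23 − (-0.6433)·0.080 = -0.179.

μ = -0.179, σ = 0.080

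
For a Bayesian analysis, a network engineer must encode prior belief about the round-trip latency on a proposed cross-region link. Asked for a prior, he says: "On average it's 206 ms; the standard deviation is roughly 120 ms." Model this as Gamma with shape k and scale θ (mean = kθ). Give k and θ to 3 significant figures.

For Gamma(k, scale θ): mean = kθ, variance = kθ², so CV = 1/√k.
CV = SD/mean = 120/206 = 0.5825, hence k = 1/CV² = 2.95.
Then θ = mean/k = 206/2.95 = 69.9.

k ≈ 2.95, θ ≈ 69.9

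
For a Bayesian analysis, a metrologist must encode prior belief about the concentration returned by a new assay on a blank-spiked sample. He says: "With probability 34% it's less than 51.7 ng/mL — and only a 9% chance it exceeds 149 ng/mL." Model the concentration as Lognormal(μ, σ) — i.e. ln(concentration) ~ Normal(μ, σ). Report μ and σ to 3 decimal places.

If T ~ Lognormal(μ,σ) then ln T ~ Normal(μ,σ), so the p-quantile of ln T is μ + z_p·σ.
ln(51.7) = 3.945 and ln(149) = 5.004; z_{0.34} = -0.4125, z_{0.91} = 1.341.
σ = (5.004 − 3.945)/(1.341 − (-0.4125)) = 0.604.
μ = 3.945 − (-0.4125)·0.604 = 4.194.

μ ≈ 4.194, σ ≈ 0.604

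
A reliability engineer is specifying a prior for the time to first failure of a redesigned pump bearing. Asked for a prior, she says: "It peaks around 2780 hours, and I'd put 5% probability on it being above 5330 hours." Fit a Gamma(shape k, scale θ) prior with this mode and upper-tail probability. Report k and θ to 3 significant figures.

k ≈ 7.56, θ ≈ 424

Gamma(k,θ) with k>1 has mode (k−1)θ, so θ = 2780/(k−1).
Need P(X < 5330) = 0.95 with θ tied to k this way. Start at k = 2, θ = 2780: P(X<5330) ≈ 0.571.
Too low — raise k to concentrate. Iterating converges to k ≈ 7.56.
Then θ = 2780/(7.56−1) ≈ 424.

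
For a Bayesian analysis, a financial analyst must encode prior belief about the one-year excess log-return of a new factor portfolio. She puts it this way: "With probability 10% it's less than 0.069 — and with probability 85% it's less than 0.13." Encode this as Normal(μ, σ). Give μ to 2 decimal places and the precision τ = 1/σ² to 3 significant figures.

The p-quantile of Normal(μ,σ) is μ + z_p·σ, with z_{0.1} = -1.282 and z_{0.85} = 1.036.
Eliminate σ: μ = (z₂·x₁ − z₁·x₂)/(z₂ − z₁) = (1.036·0.069 − (-1.282)·0.13)/2.318 = 0.10.
Then σ = (x₂ − x₁)/(z₂ − z₁) = (0.13 − 0.069)/2.318 = 0.03.
Precision τ = 1/σ² = 1/0.02632² = 1440.

μ = 0.10, τ = 1440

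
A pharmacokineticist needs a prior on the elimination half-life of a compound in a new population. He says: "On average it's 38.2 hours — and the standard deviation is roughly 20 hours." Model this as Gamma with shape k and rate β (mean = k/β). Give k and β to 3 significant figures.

k ≈ 3.65, β ≈ 0.0955

For Gamma(k, rate β): mean = k/β, variance = k/β², so CV = 1/√k.
CV = SD/mean = 20/38.2 = 0.5236, hence k = 1/CV² = 3.65.
Then β = k/mean = 3.65/38.2 = 0.0955.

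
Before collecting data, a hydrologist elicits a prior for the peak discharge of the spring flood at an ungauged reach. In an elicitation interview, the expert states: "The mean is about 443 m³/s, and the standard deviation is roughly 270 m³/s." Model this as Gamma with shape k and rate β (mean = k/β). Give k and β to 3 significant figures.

For Gamma(k, rate β): mean = k/β, variance = k/β², so CV = 1/√k.
CV = SD/mean = 270/443 = 0.6095, hence k = 1/CV² = 2.69.
Then β = k/mean = 2.69/443 = 0.00608.

k ≈ 2.69, β ≈ 0.00608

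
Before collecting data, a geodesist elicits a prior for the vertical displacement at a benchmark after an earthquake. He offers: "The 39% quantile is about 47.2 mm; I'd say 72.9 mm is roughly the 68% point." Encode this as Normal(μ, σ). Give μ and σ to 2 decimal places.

For Normal(μ,σ), the p-quantile is μ + z_p·σ. Here z_{0.39} = -0.2793, z_{0.68} = 0.4677.
So 47.2 = μ − 0.2793σ and 72.9 = μ + 0.4677σ.
Subtracting: σ = (72.9 − 47.2)/(0.4677 − (-0.2793)) = 34.40.
Then μ = 47.2 − (-0.2793)·34.40 = 56.81.

μ = 56.81, σ = 34.40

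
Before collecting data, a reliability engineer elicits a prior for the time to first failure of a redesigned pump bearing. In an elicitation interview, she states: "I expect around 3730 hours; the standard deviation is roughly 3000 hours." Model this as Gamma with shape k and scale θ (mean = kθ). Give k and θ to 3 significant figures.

k ≈ 1.55, θ ≈ 2410

For Gamma(k, scale θ): mean = kθ, variance = kθ², so CV = 1/√k.
CV = SD/mean = 3000/3730 = 0.8043, hence k = 1/CV² = 1.55.
Then θ = mean/k = 3730/1.55 = 2410.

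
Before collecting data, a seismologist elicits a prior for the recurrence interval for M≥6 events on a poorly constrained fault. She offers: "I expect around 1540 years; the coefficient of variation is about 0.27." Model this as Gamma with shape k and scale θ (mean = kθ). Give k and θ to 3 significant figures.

For Gamma(k, scale θ): mean = kθ, variance = kθ², so CV = 1/√k.
CV = 0.27, hence k = 1/CV² = 13.7.
Then θ = mean/k = 1540/13.7 = 112.

k ≈ 13.7, θ ≈ 112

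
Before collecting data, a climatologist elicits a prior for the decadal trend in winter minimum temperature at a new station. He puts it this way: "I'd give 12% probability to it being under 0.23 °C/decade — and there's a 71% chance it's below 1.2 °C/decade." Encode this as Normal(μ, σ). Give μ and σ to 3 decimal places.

μ = 0.889, σ = 0.561

For Normal(μ,σ), the p-quantile is μ + z_p·σ. Here z_{0.12} = -1.175, z_{0.71} = 0.5534.
So 0.23 = μ − 1.175σ and 1.2 = μ + 0.5534σ.
Subtracting: σ = (1.2 − 0.23)/(0.5534 − (-1.175)) = 0.561.
Then μ = 0.23 − (-1.175)·0.561 = 0.889.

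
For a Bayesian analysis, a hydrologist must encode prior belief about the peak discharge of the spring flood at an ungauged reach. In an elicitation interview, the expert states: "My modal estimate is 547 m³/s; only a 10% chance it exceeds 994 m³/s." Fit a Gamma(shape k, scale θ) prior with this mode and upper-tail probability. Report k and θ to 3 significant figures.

Gamma(k,θ) with k>1 has mode (k−1)θ, so θ = 547/(k−1).
Need P(X < 994) = 0.9 with θ tied to k this way. Start at k = 2, θ = 547: P(X<994) ≈ 0.542.
Too low — raise k to concentrate. Iterating converges to k ≈ 6.34.
Then θ = 547/(6.34−1) ≈ 102.

k ≈ 6.34, θ ≈ 102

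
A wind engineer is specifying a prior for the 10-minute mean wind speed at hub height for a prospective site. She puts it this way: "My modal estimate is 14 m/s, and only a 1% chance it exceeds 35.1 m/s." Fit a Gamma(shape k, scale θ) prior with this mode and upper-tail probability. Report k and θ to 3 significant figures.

k ≈ 6.55, θ ≈ 2.52

Gamma(k,θ) with k>1 has mode (k−1)θ, so θ = 14/(k−1).
Need P(X < 35.1) = 0.99 with θ tied to k this way. Start at k = 2, θ = 14: P(X<35.1) ≈ 0.714.
Too low — raise k to concentrate. Iterating converges to k ≈ 6.55.
Then θ = 14/(6.55−1) ≈ 2.52.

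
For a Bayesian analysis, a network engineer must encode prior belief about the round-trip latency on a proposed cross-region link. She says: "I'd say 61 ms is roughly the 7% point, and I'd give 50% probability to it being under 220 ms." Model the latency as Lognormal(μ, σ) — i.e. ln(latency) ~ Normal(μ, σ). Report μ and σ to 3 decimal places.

μ ≈ 5.394, σ ≈ 0.869

If T ~ Lognormal(μ,σ) then ln T ~ Normal(μ,σ), so the p-quantile of ln T is μ + z_p·σ.
ln(61) = 4.111 and ln(220) = 5.394; z_{0.07} = -1.476, z_{0.5} = 0.
σ = (5.394 − 4.111)/(0 − (-1.476)) = 0.869.
μ = 4.111 − (-1.476)·0.869 = 5.394.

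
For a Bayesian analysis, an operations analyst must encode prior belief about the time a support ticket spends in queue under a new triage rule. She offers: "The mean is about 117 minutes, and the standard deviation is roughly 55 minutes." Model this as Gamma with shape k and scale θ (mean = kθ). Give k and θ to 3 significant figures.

k ≈ 4.53, θ ≈ 25.9

For Gamma(k, scale θ): mean = kθ, variance = kθ², so CV = 1/√k.
CV = SD/mean = 55/117 = 0.4701, hence k = 1/CV² = 4.53.
Then θ = mean/k = 117/4.53 = 25.9.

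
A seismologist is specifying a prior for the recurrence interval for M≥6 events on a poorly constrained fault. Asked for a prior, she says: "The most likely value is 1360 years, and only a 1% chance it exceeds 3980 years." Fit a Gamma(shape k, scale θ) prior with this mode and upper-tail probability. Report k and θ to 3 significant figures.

k ≈ 4.93, θ ≈ 346

Gamma(k,θ) with k>1 has mode (k−1)θ, so θ = 1360/(k−1).
Need P(X < 3980) = 0.99 with θ tied to k this way. Start at k = 2, θ = 1360: P(X<3980) ≈ 0.790.
Too low — raise k to concentrate. Iterating converges to k ≈ 4.93.
Then θ = 1360/(4.93−1) ≈ 346.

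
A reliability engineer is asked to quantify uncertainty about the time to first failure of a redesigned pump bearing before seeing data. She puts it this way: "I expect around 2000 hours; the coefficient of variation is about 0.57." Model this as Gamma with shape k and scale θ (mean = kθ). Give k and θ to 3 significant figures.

For Gamma(k, scale θ): mean = kθ, variance = kθ², so CV = 1/√k.
CV = 0.57, hence k = 1/CV² = 3.08.
Then θ = mean/k = 2000/3.08 = 650.

k ≈ 3.08, θ ≈ 650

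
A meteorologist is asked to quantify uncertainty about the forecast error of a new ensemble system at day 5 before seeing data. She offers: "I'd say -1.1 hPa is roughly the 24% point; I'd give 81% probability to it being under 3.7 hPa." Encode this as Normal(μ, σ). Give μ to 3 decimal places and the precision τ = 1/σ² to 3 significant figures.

μ = 1.040, τ = 0.109

The p-quantile of Normal(μ,σ) is μ + z_p·σ, with z_{0.24} = -0.7063 and z_{0.81} = 0.8779.
Eliminate σ: μ = (z₂·x₁ − z₁·x₂)/(z₂ − z₁) = (0.8779·-1.1 − (-0.7063)·3.7)/1.584 = 1.040.
Then σ = (x₂ − x₁)/(z₂ − z₁) = (3.7 − -1.1)/1.584 = 3.030.
Precision τ = 1/σ² = 1/3.03² = 0.109.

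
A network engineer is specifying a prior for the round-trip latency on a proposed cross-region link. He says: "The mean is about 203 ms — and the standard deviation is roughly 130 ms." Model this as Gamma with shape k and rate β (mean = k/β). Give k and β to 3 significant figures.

For Gamma(k, rate β): mean = k/β, variance = k/β², so CV = 1/√k.
CV = SD/mean = 130/203 = 0.6404, hence k = 1/CV² = 2.44.
Then β = k/mean = 2.44/203 = 0.012.

k ≈ 2.44, β ≈ 0.012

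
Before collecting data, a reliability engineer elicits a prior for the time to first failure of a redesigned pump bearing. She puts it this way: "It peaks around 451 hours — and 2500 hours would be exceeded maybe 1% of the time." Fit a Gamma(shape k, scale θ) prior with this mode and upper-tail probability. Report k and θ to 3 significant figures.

k ≈ 2.29, θ ≈ 348

Gamma(k,θ) with k>1 has mode (k−1)θ, so θ = 451/(k−1).
Need P(X < 2500) = 0.99 with θ tied to k this way. Start at k = 2, θ = 451: P(X<2500) ≈ 0.974.
Too low — raise k to concentrate. Iterating converges to k ≈ 2.29.
Then θ = 451/(2.29−1) ≈ 348.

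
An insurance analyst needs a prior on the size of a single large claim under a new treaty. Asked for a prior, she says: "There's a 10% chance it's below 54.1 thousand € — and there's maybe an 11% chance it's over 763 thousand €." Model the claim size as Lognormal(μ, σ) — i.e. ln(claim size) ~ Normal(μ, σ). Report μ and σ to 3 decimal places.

If T ~ Lognormal(μ,σ) then ln T ~ Normal(μ,σ), so the p-quantile of ln T is μ + z_p·σ.
ln(54.1) = 3.991 and ln(763) = 6.637; z_{0.1} = -1.282, z_{0.89} = 1.227.
σ = (6.637 − 3.991)/(1.227 − (-1.282)) = 1.055.
μ = 3.991 − (-1.282)·1.055 = 5.343.

μ ≈ 5.343, σ ≈ 1.055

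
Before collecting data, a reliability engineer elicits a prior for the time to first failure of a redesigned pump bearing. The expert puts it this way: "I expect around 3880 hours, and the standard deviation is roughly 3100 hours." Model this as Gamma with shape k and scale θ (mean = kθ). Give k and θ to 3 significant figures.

k ≈ 1.57, θ ≈ 2480

For Gamma(k, scale θ): mean = kθ, variance = kθ², so CV = 1/√k.
CV = SD/mean = 3100/3880 = 0.799, hence k = 1/CV² = 1.57.
Then θ = mean/k = 3880/1.57 = 2480.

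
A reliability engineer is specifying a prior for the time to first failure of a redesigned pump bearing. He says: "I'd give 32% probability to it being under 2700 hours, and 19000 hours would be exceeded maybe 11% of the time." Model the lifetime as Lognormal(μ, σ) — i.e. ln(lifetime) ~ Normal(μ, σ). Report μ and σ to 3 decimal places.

If T ~ Lognormal(μ,σ) then ln T ~ Normal(μ,σ), so the p-quantile of ln T is μ + z_p·σ.
ln(2700) = 7.901 and ln(19000) = 9.852; z_{0.32} = -0.4677, z_{0.89} = 1.227.
σ = (9.852 − 7.901)/(1.227 − (-0.4677)) = 1.152.
μ = 7.901 − (-0.4677)·1.152 = 8.440.

μ ≈ 8.440, σ ≈ 1.152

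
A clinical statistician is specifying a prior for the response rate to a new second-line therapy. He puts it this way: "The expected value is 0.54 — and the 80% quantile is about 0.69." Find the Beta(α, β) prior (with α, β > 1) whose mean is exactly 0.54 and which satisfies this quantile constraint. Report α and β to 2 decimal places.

With mean 0.54 fixed, write α = 0.54s, β = 0.46s where s = α+β.
Need P(θ < 0.69) = 0.8 under Beta(0.54s, 0.46s). Normal approximation: (q−m)/√(m(1−m)/s) ≈ z_{0.8} = 0.842, so s ≈ 0.54·0.46·(0.842)²/(0.69−0.54)² = 7.8.
At s = 7.8: P(θ<0.69) ≈ 0.797. Adjusting to match 0.8 gives s ≈ 8.01.
So α = 0.54·8.01 ≈ 4.33, β = 0.46·8.01 ≈ 3.69.

α ≈ 4.33, β ≈ 3.69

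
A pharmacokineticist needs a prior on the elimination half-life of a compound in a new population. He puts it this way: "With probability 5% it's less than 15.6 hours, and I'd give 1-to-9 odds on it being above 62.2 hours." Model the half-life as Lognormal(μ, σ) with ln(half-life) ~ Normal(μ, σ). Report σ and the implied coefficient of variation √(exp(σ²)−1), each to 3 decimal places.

σ ≈ 0.473, CV ≈ 0.500

If T ~ Lognormal(μ,σ) then ln T ~ Normal(μ,σ), so the p-quantile of ln T is μ + z_p·σ.
ln(15.6) = 2.747 and ln(62.2) = 4.13; z_{0.05} = -1.645, z_{0.9} = 1.282.
σ = (4.13 − 2.747)/(1.282 − (-1.645)) = 0.473.
μ = 2.747 − (-1.645)·0.473 = 3.525.
CV = √(exp(σ²)−1) = √(exp(0.2234)−1) = 0.500.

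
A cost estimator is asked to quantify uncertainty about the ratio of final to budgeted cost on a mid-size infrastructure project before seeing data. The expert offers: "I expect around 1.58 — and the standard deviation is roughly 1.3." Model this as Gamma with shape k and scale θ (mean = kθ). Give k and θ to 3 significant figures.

k ≈ 1.48, θ ≈ 1.07

For Gamma(k, scale θ): mean = kθ, variance = kθ², so CV = 1/√k.
CV = SD/mean = 1.3/1.58 = 0.8228, hence k = 1/CV² = 1.48.
Then θ = mean/k = 1.58/1.48 = 1.07.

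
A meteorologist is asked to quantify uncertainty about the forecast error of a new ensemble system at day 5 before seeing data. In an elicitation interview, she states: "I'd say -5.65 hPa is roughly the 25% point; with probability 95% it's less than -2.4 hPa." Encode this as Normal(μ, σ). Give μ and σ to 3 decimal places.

For Normal(μ,σ), the p-quantile is μ + z_p·σ. Here z_{0.25} = -0.6745, z_{0.95} = 1.645.
So -5.65 = μ − 0.6745σ and -2.4 = μ + 1.645σ.
Subtracting: σ = (-2.4 − -5.65)/(1.645 − (-0.6745)) = 1.401.
Then μ = -5.65 − (-0.6745)·1.401 = -4.705.

μ = -4.705, σ = 1.401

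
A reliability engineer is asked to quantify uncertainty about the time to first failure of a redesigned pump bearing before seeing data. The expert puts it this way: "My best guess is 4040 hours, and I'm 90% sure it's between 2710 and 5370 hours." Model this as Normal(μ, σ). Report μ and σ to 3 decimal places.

μ = 4040.000, σ = 808.583

A symmetric 90% interval runs μ ± z·σ with z = 1.645.
Half-width = 1330, so σ = 1330/1.645 = 808.583.
μ is the stated best guess, 4040.000.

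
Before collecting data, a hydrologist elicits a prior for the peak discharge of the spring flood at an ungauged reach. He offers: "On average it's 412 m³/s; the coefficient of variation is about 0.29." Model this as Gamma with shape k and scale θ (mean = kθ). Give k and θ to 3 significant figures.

k ≈ 11.9, θ ≈ 34.6

For Gamma(k, scale θ): mean = kθ, variance = kθ², so CV = 1/√k.
CV = 0.29, hence k = 1/CV² = 11.9.
Then θ = mean/k = 412/11.9 = 34.6.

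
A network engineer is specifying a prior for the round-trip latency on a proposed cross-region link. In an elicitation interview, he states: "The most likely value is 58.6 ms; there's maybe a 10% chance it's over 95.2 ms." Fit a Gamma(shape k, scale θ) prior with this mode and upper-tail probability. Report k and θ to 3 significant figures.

Gamma(k,θ) with k>1 has mode (k−1)θ, so θ = 58.6/(k−1).
Need P(X < 95.2) = 0.9 with θ tied to k this way. Start at k = 2, θ = 58.6: P(X<95.2) ≈ 0.483.
Too low — raise k to concentrate. Iterating converges to k ≈ 9.
Then θ = 58.6/(9−1) ≈ 7.33.

k ≈ 9, θ ≈ 7.33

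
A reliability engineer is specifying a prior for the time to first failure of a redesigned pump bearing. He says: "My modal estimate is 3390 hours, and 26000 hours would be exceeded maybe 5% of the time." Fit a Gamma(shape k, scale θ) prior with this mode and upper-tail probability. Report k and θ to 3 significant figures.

k ≈ 1.51, θ ≈ 6620

Gamma(k,θ) with k>1 has mode (k−1)θ, so θ = 3390/(k−1).
Need P(X < 26000) = 0.95 with θ tied to k this way. Start at k = 2, θ = 3390: P(X<26000) ≈ 0.996.
Too high — lower k to spread out. Iterating converges to k ≈ 1.51.
Then θ = 3390/(1.51−1) ≈ 6620.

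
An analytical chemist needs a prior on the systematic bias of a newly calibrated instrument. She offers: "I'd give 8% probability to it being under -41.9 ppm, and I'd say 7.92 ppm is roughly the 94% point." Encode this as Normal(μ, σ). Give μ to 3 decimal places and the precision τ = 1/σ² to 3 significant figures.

μ = -18.250, τ = 0.00353

For Normal(μ,σ), the p-quantile is μ + z_p·σ. Here z_{0.08} = -1.405, z_{0.94} = 1.555.
So -41.9 = μ − 1.405σ and 7.92 = μ + 1.555σ.
Subtracting: σ = (7.92 − -41.9)/(1.555 − (-1.405)) = 16.832.
Then μ = -41.9 − (-1.405)·16.832 = -18.250.
Precision τ = 1/σ² = 1/16.83² = 0.00353.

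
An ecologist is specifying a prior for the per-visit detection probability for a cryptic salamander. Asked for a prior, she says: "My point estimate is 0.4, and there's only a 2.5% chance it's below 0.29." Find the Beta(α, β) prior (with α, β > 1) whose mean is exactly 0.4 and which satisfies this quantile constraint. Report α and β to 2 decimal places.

With mean 0.4 fixed, write α = 0.4s, β = 0.6s where s = α+β.
Need P(θ < 0.29) = 0.025 under Beta(0.4s, 0.6s). Normal approximation: (q−m)/√(m(1−m)/s) ≈ z_{0.025} = -1.96, so s ≈ 0.4·0.6·(-1.96)²/(0.29−0.4)² = 76.2.
At s = 76.2: P(θ<0.29) ≈ 0.021. Adjusting to match 0.025 gives s ≈ 71.16.
So α = 0.4·71.16 ≈ 28.47, β = 0.6·71.16 ≈ 42.70.

α ≈ 28.47, β ≈ 42.70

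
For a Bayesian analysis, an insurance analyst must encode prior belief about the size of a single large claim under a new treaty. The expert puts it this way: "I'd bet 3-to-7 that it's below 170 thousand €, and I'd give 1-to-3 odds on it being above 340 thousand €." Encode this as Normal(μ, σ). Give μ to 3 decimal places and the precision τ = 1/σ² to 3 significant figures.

μ = 244.359, τ = 4.97e-05

For Normal(μ,σ), the p-quantile is μ + z_p·σ. Here z_{0.3} = -0.5244, z_{0.75} = 0.6745.
So 170 = μ − 0.5244σ and 340 = μ + 0.6745σ.
Subtracting: σ = (340 − 170)/(0.6745 − (-0.5244)) = 141.798.
Then μ = 170 − (-0.5244)·141.798 = 244.359.
Precision τ = 1/σ² = 1/141.8² = 4.97e-05.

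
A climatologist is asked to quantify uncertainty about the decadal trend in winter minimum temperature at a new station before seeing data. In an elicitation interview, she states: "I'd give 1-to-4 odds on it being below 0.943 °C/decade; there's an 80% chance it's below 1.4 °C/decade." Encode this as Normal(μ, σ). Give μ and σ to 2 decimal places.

For Normal(μ,σ), the p-quantile is μ + z_p·σ. Here z_{0.2} = -0.8416, z_{0.8} = 0.8416.
So 0.943 = μ − 0.8416σ and 1.4 = μ + 0.8416σ.
Subtracting: σ = (1.4 − 0.943)/(0.8416 − (-0.8416)) = 0.27.
Then μ = 0.943 − (-0.8416)·0.27 = 1.17.

μ = 1.17, σ = 0.27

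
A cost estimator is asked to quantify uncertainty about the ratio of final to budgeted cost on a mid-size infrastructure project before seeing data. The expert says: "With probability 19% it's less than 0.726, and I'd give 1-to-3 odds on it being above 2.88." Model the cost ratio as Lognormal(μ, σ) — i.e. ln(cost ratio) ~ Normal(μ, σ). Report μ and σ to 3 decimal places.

μ ≈ 0.459, σ ≈ 0.888

If T ~ Lognormal(μ,σ) then ln T ~ Normal(μ,σ), so the p-quantile of ln T is μ + z_p·σ.
ln(0.726) = -0.3202 and ln(2.88) = 1.058; z_{0.19} = -0.8779, z_{0.75} = 0.6745.
σ = (1.058 − -0.3202)/(0.6745 − (-0.8779)) = 0.888.
μ = -0.3202 − (-0.8779)·0.888 = 0.459.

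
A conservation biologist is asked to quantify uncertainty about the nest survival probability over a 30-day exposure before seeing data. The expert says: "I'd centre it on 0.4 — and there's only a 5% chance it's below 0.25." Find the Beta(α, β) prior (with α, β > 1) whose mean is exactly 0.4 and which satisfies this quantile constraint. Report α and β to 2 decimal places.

α ≈ 10.52, β ≈ 15.79

With mean 0.4 fixed, write α = 0.4s, β = 0.6s where s = α+β.
Need P(θ < 0.25) = 0.05 under Beta(0.4s, 0.6s). Normal approximation: (q−m)/√(m(1−m)/s) ≈ z_{0.05} = -1.64, so s ≈ 0.4·0.6·(-1.64)²/(0.25−0.4)² = 28.9.
At s = 28.9: P(θ<0.25) ≈ 0.042. Adjusting to match 0.05 gives s ≈ 26.31.
So α = 0.4·26.31 ≈ 10.52, β = 0.6·26.31 ≈ 15.79.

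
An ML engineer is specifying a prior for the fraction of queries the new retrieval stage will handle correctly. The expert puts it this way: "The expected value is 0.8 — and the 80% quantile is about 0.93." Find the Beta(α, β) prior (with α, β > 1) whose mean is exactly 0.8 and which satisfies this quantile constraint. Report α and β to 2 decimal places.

α ≈ 5.26, β ≈ 1.31

With mean 0.8 fixed, write α = 0.8s, β = 0.2s where s = α+β.
Need P(θ < 0.93) = 0.8 under Beta(0.8s, 0.2s). Normal approximation: (q−m)/√(m(1−m)/s) ≈ z_{0.8} = 0.842, so s ≈ 0.8·0.2·(0.842)²/(0.93−0.8)² = 6.7.
At s = 6.7: P(θ<0.93) ≈ 0.804. Adjusting to match 0.8 gives s ≈ 6.57.
So α = 0.8·6.57 ≈ 5.26, β = 0.2·6.57 ≈ 1.31.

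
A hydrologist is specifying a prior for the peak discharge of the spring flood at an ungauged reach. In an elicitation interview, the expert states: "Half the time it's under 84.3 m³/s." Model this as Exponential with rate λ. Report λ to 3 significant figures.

λ ≈ 0.00822

Exponential median = ln 2 / λ, so λ = ln 2 / 84.3 = 0.00822.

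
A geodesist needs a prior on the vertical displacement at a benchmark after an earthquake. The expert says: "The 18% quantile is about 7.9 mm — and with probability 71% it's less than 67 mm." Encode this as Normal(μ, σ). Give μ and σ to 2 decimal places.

The p-quantile of Normal(μ,σ) is μ + z_p·σ, with z_{0.18} = -0.9154 and z_{0.71} = 0.5534.
Eliminate σ: μ = (z₂·x₁ − z₁·x₂)/(z₂ − z₁) = (0.5534·7.9 − (-0.9154)·67)/1.469 = 44.73.
Then σ = (x₂ − x₁)/(z₂ − z₁) = (67 − 7.9)/1.469 = 40.24.

μ = 44.73, σ = 40.24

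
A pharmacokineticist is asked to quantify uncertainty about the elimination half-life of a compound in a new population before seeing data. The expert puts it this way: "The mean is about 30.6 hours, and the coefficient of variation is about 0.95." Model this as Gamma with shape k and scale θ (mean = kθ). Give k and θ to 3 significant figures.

k ≈ 1.11, θ ≈ 27.6

For Gamma(k, scale θ): mean = kθ, variance = kθ², so CV = 1/√k.
CV = 0.95, hence k = 1/CV² = 1.11.
Then θ = mean/k = 30.6/1.11 = 27.6.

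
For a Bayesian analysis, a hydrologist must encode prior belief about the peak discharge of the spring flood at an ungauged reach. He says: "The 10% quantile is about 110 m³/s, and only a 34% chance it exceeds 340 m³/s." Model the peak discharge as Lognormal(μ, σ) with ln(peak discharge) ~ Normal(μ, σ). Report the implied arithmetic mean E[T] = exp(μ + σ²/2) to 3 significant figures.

E[T] ≈ 322 m³/s

If T ~ Lognormal(μ,σ) then ln T ~ Normal(μ,σ), so the p-quantile of ln T is μ + z_p·σ.
ln(110) = 4.7 and ln(340) = 5.829; z_{0.1} = -1.282, z_{0.66} = 0.4125.
σ = (5.829 − 4.7)/(0.4125 − (-1.282)) = 0.666.
μ = 4.7 − (-1.282)·0.666 = 5.554.
E[T] = exp(μ + σ²/2) = exp(5.554 + 0.2219) = 322 m³/s.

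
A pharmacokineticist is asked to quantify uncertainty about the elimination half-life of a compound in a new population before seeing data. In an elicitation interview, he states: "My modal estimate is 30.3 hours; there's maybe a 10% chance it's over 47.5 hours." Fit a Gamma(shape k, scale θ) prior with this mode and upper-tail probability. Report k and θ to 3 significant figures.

k ≈ 10.3, θ ≈ 3.27

Gamma(k,θ) with k>1 has mode (k−1)θ, so θ = 30.3/(k−1).
Need P(X < 47.5) = 0.9 with θ tied to k this way. Start at k = 2, θ = 30.3: P(X<47.5) ≈ 0.465.
Too low — raise k to concentrate. Iterating converges to k ≈ 10.3.
Then θ = 30.3/(10.3−1) ≈ 3.27.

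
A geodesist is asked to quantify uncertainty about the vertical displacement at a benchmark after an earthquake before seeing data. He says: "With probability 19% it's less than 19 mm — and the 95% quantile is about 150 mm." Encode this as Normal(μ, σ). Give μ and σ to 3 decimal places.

For Normal(μ,σ), the p-quantile is μ + z_p·σ. Here z_{0.19} = -0.8779, z_{0.95} = 1.645.
So 19 = μ − 0.8779σ and 150 = μ + 1.645σ.
Subtracting: σ = (150 − 19)/(1.645 − (-0.8779)) = 51.927.
Then μ = 19 − (-0.8779)·51.927 = 64.587.

μ = 64.587, σ = 51.927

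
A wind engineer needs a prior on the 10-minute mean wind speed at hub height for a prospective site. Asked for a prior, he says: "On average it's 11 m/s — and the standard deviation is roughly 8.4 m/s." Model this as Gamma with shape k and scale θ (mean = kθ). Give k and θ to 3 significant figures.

For Gamma(k, scale θ): mean = kθ, variance = kθ², so CV = 1/√k.
CV = SD/mean = 8.4/11 = 0.7636, hence k = 1/CV² = 1.71.
Then θ = mean/k = 11/1.71 = 6.41.

k ≈ 1.71, θ ≈ 6.41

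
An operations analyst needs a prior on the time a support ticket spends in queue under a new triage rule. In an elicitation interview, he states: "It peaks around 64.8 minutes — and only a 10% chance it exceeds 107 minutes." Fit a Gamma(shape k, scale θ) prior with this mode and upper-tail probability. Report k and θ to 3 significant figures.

Gamma(k,θ) with k>1 has mode (k−1)θ, so θ = 64.8/(k−1).
Need P(X < 107) = 0.9 with θ tied to k this way. Start at k = 2, θ = 64.8: P(X<107) ≈ 0.491.
Too low — raise k to concentrate. Iterating converges to k ≈ 8.5.
Then θ = 64.8/(8.5−1) ≈ 8.64.

k ≈ 8.5, θ ≈ 8.64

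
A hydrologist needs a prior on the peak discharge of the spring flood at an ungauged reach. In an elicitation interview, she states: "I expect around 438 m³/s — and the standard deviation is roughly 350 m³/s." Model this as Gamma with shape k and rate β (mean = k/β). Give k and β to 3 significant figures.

For Gamma(k, rate β): mean = k/β, variance = k/β², so CV = 1/√k.
CV = SD/mean = 350/438 = 0.7991, hence k = 1/CV² = 1.57.
Then β = k/mean = 1.57/438 = 0.00358.

k ≈ 1.57, β ≈ 0.00358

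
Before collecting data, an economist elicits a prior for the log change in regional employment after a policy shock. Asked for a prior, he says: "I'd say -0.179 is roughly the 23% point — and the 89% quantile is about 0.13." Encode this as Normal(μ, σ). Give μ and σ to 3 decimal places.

μ = -0.063, σ = 0.157

The p-quantile of Normal(μ,σ) is μ + z_p·σ, with z_{0.23} = -0.7388 and z_{0.89} = 1.227.
Eliminate σ: μ = (z₂·x₁ − z₁·x₂)/(z₂ − z₁) = (1.227·-0.179 − (-0.7388)·0.13)/1.965 = -0.063.
Then σ = (x₂ − x₁)/(z₂ − z₁) = (0.13 − -0.179)/1.965 = 0.157.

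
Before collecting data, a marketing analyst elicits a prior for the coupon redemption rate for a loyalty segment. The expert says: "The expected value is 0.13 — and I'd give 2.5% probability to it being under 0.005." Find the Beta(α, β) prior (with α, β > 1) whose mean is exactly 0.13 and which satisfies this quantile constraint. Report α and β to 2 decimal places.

With mean 0.13 fixed, write α = 0.13s, β = 0.87s where s = α+β.
Need P(θ < 0.005) = 0.025 under Beta(0.13s, 0.87s). Normal approximation: (q−m)/√(m(1−m)/s) ≈ z_{0.025} = -1.96, so s ≈ 0.13·0.87·(-1.96)²/(0.005−0.13)² = 27.8.
At s = 27.8: P(θ<0.005) ≈ 0.000. Adjusting to match 0.025 gives s ≈ 8.47.
So α = 0.13·8.47 ≈ 1.10, β = 0.87·8.47 ≈ 7.37.

α ≈ 1.10, β ≈ 7.37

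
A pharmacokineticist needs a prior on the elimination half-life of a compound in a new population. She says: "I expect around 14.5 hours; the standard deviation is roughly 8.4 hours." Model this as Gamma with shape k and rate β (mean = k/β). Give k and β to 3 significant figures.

For Gamma(k, rate β): mean = k/β, variance = k/β², so CV = 1/√k.
CV = SD/mean = 8.4/14.5 = 0.5793, hence k = 1/CV² = 2.98.
Then β = k/mean = 2.98/14.5 = 0.205.

k ≈ 2.98, β ≈ 0.205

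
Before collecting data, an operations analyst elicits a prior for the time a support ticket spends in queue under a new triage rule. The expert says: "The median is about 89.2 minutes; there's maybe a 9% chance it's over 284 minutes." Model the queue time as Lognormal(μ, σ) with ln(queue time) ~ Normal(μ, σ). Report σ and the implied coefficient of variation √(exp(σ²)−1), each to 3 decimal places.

σ ≈ 0.864, CV ≈ 1.053

If T ~ Lognormal(μ,σ) then ln T ~ Normal(μ,σ), so the p-quantile of ln T is μ + z_p·σ.
ln(89.2) = 4.491 and ln(284) = 5.649; z_{0.5} = 0, z_{0.91} = 1.341.
σ = (5.649 − 4.491)/(1.341 − (0)) = 0.864.
μ = 4.491 − (0)·0.864 = 4.491.
CV = √(exp(σ²)−1) = √(exp(0.7461)−1) = 1.053.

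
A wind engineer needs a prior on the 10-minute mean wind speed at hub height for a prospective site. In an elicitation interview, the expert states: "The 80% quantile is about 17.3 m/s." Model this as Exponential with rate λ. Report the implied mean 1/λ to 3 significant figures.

mean ≈ 10.7 m/s

P(T < 17.3) = 1 − e^(−λ·17.3) = 0.8, so λ = −ln(1−0.8)/17.3 = −ln(0.2)/17.3 = 0.093.
Mean = 1/λ = 10.7 m/s.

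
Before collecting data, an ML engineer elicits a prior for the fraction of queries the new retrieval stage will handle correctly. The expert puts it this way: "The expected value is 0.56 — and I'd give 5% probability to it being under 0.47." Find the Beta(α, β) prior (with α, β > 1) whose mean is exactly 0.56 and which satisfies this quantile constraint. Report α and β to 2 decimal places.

With mean 0.56 fixed, write α = 0.56s, β = 0.44s where s = α+β.
Need P(θ < 0.47) = 0.05 under Beta(0.56s, 0.44s). Normal approximation: (q−m)/√(m(1−m)/s) ≈ z_{0.05} = -1.64, so s ≈ 0.56·0.44·(-1.64)²/(0.47−0.56)² = 82.3.
At s = 82.3: P(θ<0.47) ≈ 0.051. Adjusting to match 0.05 gives s ≈ 82.96.
So α = 0.56·82.96 ≈ 46.46, β = 0.44·82.96 ≈ 36.50.

α ≈ 46.46, β ≈ 36.50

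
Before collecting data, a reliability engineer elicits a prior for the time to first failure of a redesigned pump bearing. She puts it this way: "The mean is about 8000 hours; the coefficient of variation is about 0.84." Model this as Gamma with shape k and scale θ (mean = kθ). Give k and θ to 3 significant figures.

k ≈ 1.42, θ ≈ 5640

For Gamma(k, scale θ): mean = kθ, variance = kθ², so CV = 1/√k.
CV = 0.84, hence k = 1/CV² = 1.42.
Then θ = mean/k = 8000/1.42 = 5640.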